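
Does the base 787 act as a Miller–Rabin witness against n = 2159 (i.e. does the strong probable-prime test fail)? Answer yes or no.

yes

n − 1 = 2158 = 2^1 · 1079, so s = 1 and d = 1079.
x_0 = 787^1079 mod 2159 = 1999.
x_0 ∉ {1, 2158} and s = 1, so 787 is a Miller–Rabin witness and 2159 is composite.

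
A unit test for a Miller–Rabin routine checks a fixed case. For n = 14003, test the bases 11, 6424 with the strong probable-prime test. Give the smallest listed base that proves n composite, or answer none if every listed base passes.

n − 1 = 14002 = 2^1 · 7001, so s = 1 and d = 7001.
Base 11: x_0 = 11^7001 mod 14003 = 7018. x_0 ∉ {1, 14002} and s = 1, so 11 is a Miller–Rabin witness and 14003 is composite.
Base 6424: x_0 = 6424^7001 mod 14003 = 3278. x_0 ∉ {1, 14002} and s = 1, so 6424 is a Miller–Rabin witness and 14003 is composite.
The smallest witness among the given bases is 11.

11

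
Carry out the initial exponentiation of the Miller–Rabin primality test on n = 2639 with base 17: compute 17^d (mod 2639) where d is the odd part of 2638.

n − 1 = 2638 = 2^1 · 1319, so s = 1 and d = 1319.
17^1319 mod 2639 = 621.

621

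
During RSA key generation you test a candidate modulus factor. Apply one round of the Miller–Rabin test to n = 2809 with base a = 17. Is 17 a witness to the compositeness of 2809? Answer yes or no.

n − 1 = 2808 = 2^3 · 351, so s = 3 and d = 351.
x_0 = 17^351 mod 2809 = 2543.
x_0 is neither 1 nor 2808, so continue squaring.
x_1 = 2543^2 mod 2809 = 531.
x_2 = 531^2 mod 2809 = 1061.
Reached i = s−1 = 2 without hitting −1: 17 is a Miller–Rabin witness and 2809 is composite.

yes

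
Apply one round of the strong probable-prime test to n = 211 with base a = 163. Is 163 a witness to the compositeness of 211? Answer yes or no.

n − 1 = 210 = 2^1 · 105, so s = 1 and d = 105.
x_0 = 163^105 mod 211 = 1.
x_0 = 1, so 163 is not a witness.

no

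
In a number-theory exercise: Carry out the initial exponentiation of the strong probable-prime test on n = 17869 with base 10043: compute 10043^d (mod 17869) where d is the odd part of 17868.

8410

n − 1 = 17868 = 2^2 · 4467, so s = 2 and d = 4467.
10043^4467 mod 17869 = 8410.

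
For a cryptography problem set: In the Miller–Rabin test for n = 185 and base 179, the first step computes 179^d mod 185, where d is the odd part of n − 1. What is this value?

154

n − 1 = 184 = 2^3 · 23, so s = 3 and d = 23.
179^23 mod 185 = 154.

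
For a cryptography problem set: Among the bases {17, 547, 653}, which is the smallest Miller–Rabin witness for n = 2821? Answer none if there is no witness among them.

none

n − 1 = 2820 = 2^2 · 705, so s = 2 and d = 705.
Base 17: x_0 = 17^705 mod 2821 = 2820. x_0 = 2820 ≡ −1, so 17 is not a witness.
Base 547: x_0 = 547^705 mod 2821 = 1. x_0 = 1, so 547 is not a witness.
Base 653: x_0 = 653^705 mod 2821 = 1. x_0 = 1, so 653 is not a witness.
No listed base is a witness for 2821.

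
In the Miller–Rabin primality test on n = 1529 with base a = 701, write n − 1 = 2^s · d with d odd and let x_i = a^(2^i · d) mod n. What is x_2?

1104

n − 1 = 1528 = 2^3 · 191, so s = 3 and d = 191.
x_0 = 701^191 mod 1529 = 129.
x_1 = 129^2 mod 1529 = 1351.
x_2 = 1351^2 mod 1529 = 1104.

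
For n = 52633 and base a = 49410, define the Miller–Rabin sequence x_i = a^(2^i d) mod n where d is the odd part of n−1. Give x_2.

41098

n − 1 = 52632 = 2^3 · 6579, so s = 3 and d = 6579.
x_0 = 49410^6579 mod 52633 = 25852.
x_1 = 25852^2 mod 52633 = 44703.
x_2 = 44703^2 mod 52633 = 41098.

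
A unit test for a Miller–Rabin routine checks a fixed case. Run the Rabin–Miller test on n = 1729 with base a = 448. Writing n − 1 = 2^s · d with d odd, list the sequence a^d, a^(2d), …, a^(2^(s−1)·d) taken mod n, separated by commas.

476, 77, 742, 742, 742, 742

n − 1 = 1728 = 2^6 · 27, so s = 6 and d = 27.
x_0 = 448^27 mod 1729 = 476.
x_1 = 476^2 mod 1729 = 77.
x_2 = 77^2 mod 1729 = 742.
x_3 = 742^2 mod 1729 = 742.
x_4 = 742^2 mod 1729 = 742.
x_5 = 742^2 mod 1729 = 742.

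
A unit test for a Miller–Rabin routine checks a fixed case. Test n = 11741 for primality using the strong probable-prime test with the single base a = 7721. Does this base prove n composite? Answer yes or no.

yes

n − 1 = 11740 = 2^2 · 2935, so s = 2 and d = 2935.
Repeated squaring mod 11741: 7721^1 ≡ 7721, 7721^2 ≡ 4784, 7721^4 ≡ 3447, 7721^8 ≡ 11658, 7721^16 ≡ 6889, 7721^32 ≡ 1199, 7721^64 ≡ 5199, 7721^128 ≡ 1819, 7721^256 ≡ 9540, 7721^512 ≡ 7109, 7721^1024 ≡ 4617, 7721^2048 ≡ 6774.
2935 = 2048 + 512 + 256 + 64 + 32 + 16 + 4 + 2 + 1, so 7721^2935 ≡ 6774·7109·9540·5199·1199·6889·3447·4784·7721 ≡ 7736 (mod 11741).
x_0 = 7721^2935 mod 11741 = 7736.
x_0 is neither 1 nor 11740, so continue squaring.
x_1 = 7736^2 mod 11741 = 1819.
Reached i = s−1 = 1 without hitting −1: 7721 is a Miller–Rabin witness and 11741 is composite.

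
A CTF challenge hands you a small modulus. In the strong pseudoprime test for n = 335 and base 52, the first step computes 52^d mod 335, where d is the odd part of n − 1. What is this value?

n − 1 = 334 = 2^1 · 167, so s = 1 and d = 167.
Repeated squaring mod 335: 52^1 ≡ 52, 52^2 ≡ 24, 52^4 ≡ 241, 52^8 ≡ 126, 52^16 ≡ 131, 52^32 ≡ 76, 52^64 ≡ 81, 52^128 ≡ 196.
167 = 128 + 32 + 4 + 2 + 1, so 52^167 ≡ 196·76·241·24·52 ≡ 43 (mod 335).

43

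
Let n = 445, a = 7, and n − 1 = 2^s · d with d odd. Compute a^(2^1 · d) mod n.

n − 1 = 444 = 2^2 · 111, so s = 2 and d = 111.
Repeated squaring mod 445: 7^1 ≡ 7, 7^2 ≡ 49, 7^4 ≡ 176, 7^8 ≡ 271, 7^16 ≡ 16, 7^32 ≡ 256, 7^64 ≡ 121.
111 = 64 + 32 + 8 + 4 + 2 + 1, so 7^111 ≡ 121·256·271·176·49·7 ≡ 238 (mod 445).
x_0 = 238.
x_1 = 238^2 mod 445 = 129.

129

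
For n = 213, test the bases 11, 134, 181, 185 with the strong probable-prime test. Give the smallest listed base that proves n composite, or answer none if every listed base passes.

11

n − 1 = 212 = 2^2 · 53, so s = 2 and d = 53.
Base 11: x_0 = 11^53 mod 213 = 113. x_0 is neither 1 nor 212, so continue squaring. x_1 = 113^2 mod 213 = 202. Reached i = s−1 = 1 without hitting −1: 11 is a Miller–Rabin witness and 213 is composite.
Base 134: x_0 = 134^53 mod 213 = 47. x_0 is neither 1 nor 212, so continue squaring. x_1 = 47^2 mod 213 = 79. Reached i = s−1 = 1 without hitting −1: 134 is a Miller–Rabin witness and 213 is composite.
Base 181: x_0 = 181^53 mod 213 = 94. x_0 is neither 1 nor 212, so continue squaring. x_1 = 94^2 mod 213 = 103. Reached i = s−1 = 1 without hitting −1: 181 is a Miller–Rabin witness and 213 is composite.
Base 185: x_0 = 185^53 mod 213 = 158. x_0 is neither 1 nor 212, so continue squaring. x_1 = 158^2 mod 213 = 43. Reached i = s−1 = 1 without hitting −1: 185 is a Miller–Rabin witness and 213 is composite.
The smallest witness among the given bases is 11.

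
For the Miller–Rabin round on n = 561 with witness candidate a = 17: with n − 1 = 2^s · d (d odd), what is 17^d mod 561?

n − 1 = 560 = 2^4 · 35, so s = 4 and d = 35.
17^35 mod 561 = 527.

527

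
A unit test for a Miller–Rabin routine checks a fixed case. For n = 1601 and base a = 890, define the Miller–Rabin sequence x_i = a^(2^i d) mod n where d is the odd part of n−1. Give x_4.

1600

n − 1 = 1600 = 2^6 · 25, so s = 6 and d = 25.
Repeated squaring mod 1601: 890^1 ≡ 890, 890^2 ≡ 1206, 890^4 ≡ 728, 890^8 ≡ 53, 890^16 ≡ 1208.
25 = 16 + 8 + 1, so 890^25 ≡ 1208·53·890 ≡ 169 (mod 1601).
x_0 = 169.
x_1 = 169^2 mod 1601 = 1344.
x_2 = 1344^2 mod 1601 = 408.
x_3 = 408^2 mod 1601 = 1561.
x_4 = 1561^2 mod 1601 = 1600.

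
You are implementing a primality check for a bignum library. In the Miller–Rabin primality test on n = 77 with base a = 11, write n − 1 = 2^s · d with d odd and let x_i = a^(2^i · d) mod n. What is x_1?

44

n − 1 = 76 = 2^2 · 19, so s = 2 and d = 19.
Repeated squaring mod 77: 11^1 ≡ 11, 11^2 ≡ 44, 11^4 ≡ 11, 11^8 ≡ 44, 11^16 ≡ 11.
19 = 16 + 2 + 1, so 11^19 ≡ 11·44·11 ≡ 11 (mod 77).
x_0 = 11.
x_1 = 11^2 mod 77 = 44.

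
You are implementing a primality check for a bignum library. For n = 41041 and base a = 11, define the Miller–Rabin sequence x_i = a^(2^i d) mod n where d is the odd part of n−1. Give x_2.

n − 1 = 41040 = 2^4 · 2565, so s = 4 and d = 2565.
x_0 = 11^2565 mod 41041 = 4103.
x_1 = 4103^2 mod 41041 = 7799.
x_2 = 7799^2 mod 41041 = 1639.

1639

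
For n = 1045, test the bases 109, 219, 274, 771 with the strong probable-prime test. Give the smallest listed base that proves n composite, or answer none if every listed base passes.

none

n − 1 = 1044 = 2^2 · 261, so s = 2 and d = 261.
Base 109: x_0 = 109^261 mod 1045 = 1044. x_0 = 1044 ≡ −1, so 109 is not a witness.
Base 219: x_0 = 219^261 mod 1045 = 1044. x_0 = 1044 ≡ −1, so 219 is not a witness.
Base 274: x_0 = 274^261 mod 1045 = 1044. x_0 = 1044 ≡ −1, so 274 is not a witness.
Base 771: x_0 = 771^261 mod 1045 = 1. x_0 = 1, so 771 is not a witness.
No listed base is a witness for 1045.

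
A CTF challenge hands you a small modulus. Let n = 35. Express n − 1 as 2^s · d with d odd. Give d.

Halving: 34 → 17; 17 is odd.
So 34 = 2^1 · 17.

17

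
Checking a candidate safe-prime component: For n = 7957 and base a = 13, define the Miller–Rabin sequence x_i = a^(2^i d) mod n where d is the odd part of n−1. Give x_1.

n − 1 = 7956 = 2^2 · 1989, so s = 2 and d = 1989.
x_0 = 13^1989 mod 7957 = 2139.
x_1 = 2139^2 mod 7957 = 46.

46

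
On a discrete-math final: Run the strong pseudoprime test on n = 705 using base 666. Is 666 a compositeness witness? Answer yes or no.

yes

n − 1 = 704 = 2^6 · 11, so s = 6 and d = 11.
x_0 = 666^11 mod 705 = 366.
x_0 is neither 1 nor 704, so continue squaring.
x_1 = 366^2 mod 705 = 6.
x_2 = 6^2 mod 705 = 36.
x_3 = 36^2 mod 705 = 591.
x_4 = 591^2 mod 705 = 306.
x_5 = 306^2 mod 705 = 576.
Reached i = s−1 = 5 without hitting −1: 666 is a Miller–Rabin witness and 705 is composite.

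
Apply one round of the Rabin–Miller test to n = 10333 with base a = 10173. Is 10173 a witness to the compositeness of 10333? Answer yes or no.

no

n − 1 = 10332 = 2^2 · 2583, so s = 2 and d = 2583.
By repeated squaring, 10173^2583 ≡ 1 (mod 10333).
x_0 = 10173^2583 mod 10333 = 1.
x_0 = 1, so 10173 is not a witness.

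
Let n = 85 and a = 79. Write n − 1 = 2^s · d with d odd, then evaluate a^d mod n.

n − 1 = 84 = 2^2 · 21, so s = 2 and d = 21.
By repeated squaring, 79^21 ≡ 44 (mod 85).

44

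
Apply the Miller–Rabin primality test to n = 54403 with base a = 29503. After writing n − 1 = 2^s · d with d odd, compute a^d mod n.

n − 1 = 54402 = 2^1 · 27201, so s = 1 and d = 27201.
29503^27201 mod 54403 = 54402.

54402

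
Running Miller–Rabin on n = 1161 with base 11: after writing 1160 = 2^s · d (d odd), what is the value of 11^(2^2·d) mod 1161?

520

n − 1 = 1160 = 2^3 · 145, so s = 3 and d = 145.
Repeated squaring mod 1161: 11^1 ≡ 11, 11^2 ≡ 121, 11^4 ≡ 709, 11^8 ≡ 1129, 11^16 ≡ 1024, 11^32 ≡ 193, 11^64 ≡ 97, 11^128 ≡ 121.
145 = 128 + 16 + 1, so 11^145 ≡ 121·1024·11 ≡ 1091 (mod 1161).
x_0 = 1091.
x_1 = 1091^2 mod 1161 = 256.
x_2 = 256^2 mod 1161 = 520.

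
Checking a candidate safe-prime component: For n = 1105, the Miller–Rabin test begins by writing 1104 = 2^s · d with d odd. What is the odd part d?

Halving: 1104 → 552 → 276 → 138 → 69; 69 is odd.
So 1104 = 2^4 · 69.

69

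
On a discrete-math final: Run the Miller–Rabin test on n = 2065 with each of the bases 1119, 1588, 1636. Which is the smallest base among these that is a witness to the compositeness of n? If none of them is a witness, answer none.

n − 1 = 2064 = 2^4 · 129, so s = 4 and d = 129.
Base 1119: x_0 = 1119^129 mod 2065 = 1189. x_0 is neither 1 nor 2064, so continue squaring. x_1 = 1189^2 mod 2065 = 1261. x_2 = 1261^2 mod 2065 = 71. x_3 = 71^2 mod 2065 = 911. Reached i = s−1 = 3 without hitting −1: 1119 is a Miller–Rabin witness and 2065 is composite.
Base 1588: x_0 = 1588^129 mod 2065 = 503. x_0 is neither 1 nor 2064, so continue squaring. x_1 = 503^2 mod 2065 = 1079. x_2 = 1079^2 mod 2065 = 1646. x_3 = 1646^2 mod 2065 = 36. Reached i = s−1 = 3 without hitting −1: 1588 is a Miller–Rabin witness and 2065 is composite.
Base 1636: x_0 = 1636^129 mod 2065 = 1581. x_0 is neither 1 nor 2064, so continue squaring. x_1 = 1581^2 mod 2065 = 911. x_2 = 911^2 mod 2065 = 1856. x_3 = 1856^2 mod 2065 = 316. Reached i = s−1 = 3 without hitting −1: 1636 is a Miller–Rabin witness and 2065 is composite.
The smallest witness among the given bases is 1119.

1119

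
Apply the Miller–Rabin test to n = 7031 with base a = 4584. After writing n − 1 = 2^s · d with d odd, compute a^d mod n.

32

n − 1 = 7030 = 2^1 · 3515, so s = 1 and d = 3515.
4584^3515 mod 7031 = 32.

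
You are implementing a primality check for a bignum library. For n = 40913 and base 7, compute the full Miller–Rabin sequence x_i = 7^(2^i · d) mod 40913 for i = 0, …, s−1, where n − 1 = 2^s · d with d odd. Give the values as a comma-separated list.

15914, 3926, 30188, 19182

n − 1 = 40912 = 2^4 · 2557, so s = 4 and d = 2557.
x_0 = 7^2557 mod 40913 = 15914.
x_1 = 15914^2 mod 40913 = 3926.
x_2 = 3926^2 mod 40913 = 30188.
x_3 = 30188^2 mod 40913 = 19182.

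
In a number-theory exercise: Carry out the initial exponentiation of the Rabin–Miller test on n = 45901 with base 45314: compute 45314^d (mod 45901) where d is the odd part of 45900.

n − 1 = 45900 = 2^2 · 11475, so s = 2 and d = 11475.
45314^11475 mod 45901 = 30275.

30275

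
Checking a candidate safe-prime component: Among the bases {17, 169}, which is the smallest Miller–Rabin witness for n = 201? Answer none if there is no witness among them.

n − 1 = 200 = 2^3 · 25, so s = 3 and d = 25.
Base 17: x_0 = 17^25 mod 201 = 77. x_0 is neither 1 nor 200, so continue squaring. x_1 = 77^2 mod 201 = 100. x_2 = 100^2 mod 201 = 151. Reached i = s−1 = 2 without hitting −1: 17 is a Miller–Rabin witness and 201 is composite.
Base 169: x_0 = 169^25 mod 201 = 190. x_0 is neither 1 nor 200, so continue squaring. x_1 = 190^2 mod 201 = 121. x_2 = 121^2 mod 201 = 169. Reached i = s−1 = 2 without hitting −1: 169 is a Miller–Rabin witness and 201 is composite.
The smallest witness among the given bases is 17.

17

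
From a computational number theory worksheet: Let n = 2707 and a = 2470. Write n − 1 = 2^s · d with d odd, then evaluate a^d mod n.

2706

n − 1 = 2706 = 2^1 · 1353, so s = 1 and d = 1353.
Repeated squaring mod 2707: 2470^1 ≡ 2470, 2470^2 ≡ 2029, 2470^4 ≡ 2201, 2470^8 ≡ 1578, 2470^16 ≡ 2351, 2470^32 ≡ 2214, 2470^64 ≡ 2126, 2470^128 ≡ 1893, 2470^256 ≡ 2088, 2470^512 ≡ 1474, 2470^1024 ≡ 1662.
1353 = 1024 + 256 + 64 + 8 + 1, so 2470^1353 ≡ 1662·2088·2126·1578·2470 ≡ 2706 (mod 2707).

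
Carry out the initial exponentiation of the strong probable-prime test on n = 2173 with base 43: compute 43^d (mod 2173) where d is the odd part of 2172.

992

n − 1 = 2172 = 2^2 · 543, so s = 2 and d = 543.
Repeated squaring mod 2173: 43^1 ≡ 43, 43^2 ≡ 1849, 43^4 ≡ 672, 43^8 ≡ 1773, 43^16 ≡ 1371, 43^32 ≡ 2169, 43^64 ≡ 16, 43^128 ≡ 256, 43^256 ≡ 346, 43^512 ≡ 201.
543 = 512 + 16 + 8 + 4 + 2 + 1, so 43^543 ≡ 201·1371·1773·672·1849·43 ≡ 992 (mod 2173).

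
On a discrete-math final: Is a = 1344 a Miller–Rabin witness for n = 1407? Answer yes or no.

yes

n − 1 = 1406 = 2^1 · 703, so s = 1 and d = 703.
By repeated squaring, 1344^703 ≡ 294 (mod 1407).
x_0 = 1344^703 mod 1407 = 294.
x_0 ∉ {1, 1406} and s = 1, so 1344 is a Miller–Rabin witness and 1407 is composite.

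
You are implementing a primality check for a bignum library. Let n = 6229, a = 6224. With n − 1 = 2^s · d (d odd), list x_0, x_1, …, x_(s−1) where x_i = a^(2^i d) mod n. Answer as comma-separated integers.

n − 1 = 6228 = 2^2 · 1557, so s = 2 and d = 1557.
x_0 = 6224^1557 mod 6229 = 6228.
x_1 = 6228^2 mod 6229 = 1.

6228, 1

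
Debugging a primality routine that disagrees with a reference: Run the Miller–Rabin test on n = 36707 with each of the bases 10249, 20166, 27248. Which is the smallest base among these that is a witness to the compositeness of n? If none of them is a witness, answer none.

10249

n − 1 = 36706 = 2^1 · 18353, so s = 1 and d = 18353.
Base 10249: x_0 = 10249^18353 mod 36707 = 11578. x_0 ∉ {1, 36706} and s = 1, so 10249 is a Miller–Rabin witness and 36707 is composite.
Base 20166: x_0 = 20166^18353 mod 36707 = 35172. x_0 ∉ {1, 36706} and s = 1, so 20166 is a Miller–Rabin witness and 36707 is composite.
Base 27248: x_0 = 27248^18353 mod 36707 = 16963. x_0 ∉ {1, 36706} and s = 1, so 27248 is a Miller–Rabin witness and 36707 is composite.
The smallest witness among the given bases is 10249.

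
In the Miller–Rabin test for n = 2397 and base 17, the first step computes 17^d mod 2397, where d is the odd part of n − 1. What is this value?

n − 1 = 2396 = 2^2 · 599, so s = 2 and d = 599.
Repeated squaring mod 2397: 17^1 ≡ 17, 17^2 ≡ 289, 17^4 ≡ 2023, 17^8 ≡ 850, 17^16 ≡ 1003, 17^32 ≡ 1666, 17^64 ≡ 2227, 17^128 ≡ 136, 17^256 ≡ 1717, 17^512 ≡ 2176.
599 = 512 + 64 + 16 + 4 + 2 + 1, so 17^599 ≡ 2176·2227·1003·2023·289·17 ≡ 17 (mod 2397).

17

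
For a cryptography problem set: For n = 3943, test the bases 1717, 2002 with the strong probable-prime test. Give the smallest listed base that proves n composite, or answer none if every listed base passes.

n − 1 = 3942 = 2^1 · 1971, so s = 1 and d = 1971.
Base 1717: x_0 = 1717^1971 mod 3943 = 1. x_0 = 1, so 1717 is not a witness.
Base 2002: x_0 = 2002^1971 mod 3943 = 1. x_0 = 1, so 2002 is not a witness.
No listed base is a witness for 3943.

none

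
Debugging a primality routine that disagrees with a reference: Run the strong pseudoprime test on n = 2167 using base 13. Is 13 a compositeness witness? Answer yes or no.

yes

n − 1 = 2166 = 2^1 · 1083, so s = 1 and d = 1083.
By repeated squaring, 13^1083 ≡ 52 (mod 2167).
x_0 = 13^1083 mod 2167 = 52.
x_0 ∉ {1, 2166} and s = 1, so 13 is a Miller–Rabin witness and 2167 is composite.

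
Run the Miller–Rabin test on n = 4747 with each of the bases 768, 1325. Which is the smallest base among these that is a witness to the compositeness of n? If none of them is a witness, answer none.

n − 1 = 4746 = 2^1 · 2373, so s = 1 and d = 2373.
Base 768: x_0 = 768^2373 mod 4747 = 1099. x_0 ∉ {1, 4746} and s = 1, so 768 is a Miller–Rabin witness and 4747 is composite.
Base 1325: x_0 = 1325^2373 mod 4747 = 874. x_0 ∉ {1, 4746} and s = 1, so 1325 is a Miller–Rabin witness and 4747 is composite.
The smallest witness among the given bases is 768.

768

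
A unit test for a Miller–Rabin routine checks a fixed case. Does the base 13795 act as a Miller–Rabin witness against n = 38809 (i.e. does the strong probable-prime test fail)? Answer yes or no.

n − 1 = 38808 = 2^3 · 4851, so s = 3 and d = 4851.
Repeated squaring mod 38809: 13795^1 ≡ 13795, 13795^2 ≡ 21498, 13795^4 ≡ 26432, 13795^8 ≡ 11006, 13795^16 ≡ 9147, 13795^32 ≡ 34214, 13795^64 ≡ 1929, 13795^128 ≡ 34186, 13795^256 ≡ 27179, 13795^512 ≡ 7535, 13795^1024 ≡ 37467, 13795^2048 ≡ 15750, 13795^4096 ≡ 34181.
4851 = 4096 + 512 + 128 + 64 + 32 + 16 + 2 + 1, so 13795^4851 ≡ 34181·7535·34186·1929·34214·9147·21498·13795 ≡ 1393 (mod 38809).
x_0 = 13795^4851 mod 38809 = 1393.
x_0 is neither 1 nor 38808, so continue squaring.
x_1 = 1393^2 mod 38809 = 38808.
x_1 ≡ −1, so 13795 is not a witness.

no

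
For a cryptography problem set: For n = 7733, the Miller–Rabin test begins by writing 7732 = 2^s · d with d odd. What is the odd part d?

Halving: 7732 → 3866 → 1933; 1933 is odd.
So 7732 = 2^2 · 1933.

1933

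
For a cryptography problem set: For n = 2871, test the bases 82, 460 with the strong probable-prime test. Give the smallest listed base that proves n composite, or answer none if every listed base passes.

n − 1 = 2870 = 2^1 · 1435, so s = 1 and d = 1435.
Base 82: x_0 = 82^1435 mod 2871 = 1. x_0 = 1, so 82 is not a witness.
Base 460: x_0 = 460^1435 mod 2871 = 1. x_0 = 1, so 460 is not a witness.
No listed base is a witness for 2871.

none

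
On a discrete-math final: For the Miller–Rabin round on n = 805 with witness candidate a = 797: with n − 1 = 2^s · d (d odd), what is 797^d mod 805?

n − 1 = 804 = 2^2 · 201, so s = 2 and d = 201.
797^201 mod 805 = 132.

132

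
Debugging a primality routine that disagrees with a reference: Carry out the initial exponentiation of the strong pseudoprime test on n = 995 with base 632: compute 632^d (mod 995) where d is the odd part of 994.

827

n − 1 = 994 = 2^1 · 497, so s = 1 and d = 497.
632^497 mod 995 = 827.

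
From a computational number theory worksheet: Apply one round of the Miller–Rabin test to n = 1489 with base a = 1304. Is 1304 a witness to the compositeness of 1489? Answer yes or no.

no

n − 1 = 1488 = 2^4 · 93, so s = 4 and d = 93.
x_0 = 1304^93 mod 1489 = 15.
x_0 is neither 1 nor 1488, so continue squaring.
x_1 = 15^2 mod 1489 = 225.
x_2 = 225^2 mod 1489 = 1488.
x_2 ≡ −1, so 1304 is not a witness.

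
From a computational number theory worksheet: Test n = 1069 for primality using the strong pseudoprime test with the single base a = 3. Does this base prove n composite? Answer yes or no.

n − 1 = 1068 = 2^2 · 267, so s = 2 and d = 267.
Repeated squaring mod 1069: 3^1 ≡ 3, 3^2 ≡ 9, 3^4 ≡ 81, 3^8 ≡ 147, 3^16 ≡ 229, 3^32 ≡ 60, 3^64 ≡ 393, 3^128 ≡ 513, 3^256 ≡ 195.
267 = 256 + 8 + 2 + 1, so 3^267 ≡ 195·147·9·3 ≡ 1068 (mod 1069).
x_0 = 3^267 mod 1069 = 1068.
x_0 = 1068 ≡ −1, so 3 is not a witness.

no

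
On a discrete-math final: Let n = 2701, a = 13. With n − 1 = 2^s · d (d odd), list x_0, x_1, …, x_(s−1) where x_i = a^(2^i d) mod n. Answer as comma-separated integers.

1178, 2071

n − 1 = 2700 = 2^2 · 675, so s = 2 and d = 675.
x_0 = 13^675 mod 2701 = 1178.
x_1 = 1178^2 mod 2701 = 2071.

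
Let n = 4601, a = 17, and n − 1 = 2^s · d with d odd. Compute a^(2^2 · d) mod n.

n − 1 = 4600 = 2^3 · 575, so s = 3 and d = 575.
x_0 = 17^575 mod 4601 = 1128.
x_1 = 1128^2 mod 4601 = 2508.
x_2 = 2508^2 mod 4601 = 497.

497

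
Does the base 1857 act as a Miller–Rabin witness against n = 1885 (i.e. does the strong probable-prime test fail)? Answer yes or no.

n − 1 = 1884 = 2^2 · 471, so s = 2 and d = 471.
By repeated squaring, 1857^471 ≡ 668 (mod 1885).
x_0 = 1857^471 mod 1885 = 668.
x_0 is neither 1 nor 1884, so continue squaring.
x_1 = 668^2 mod 1885 = 1364.
Reached i = s−1 = 1 without hitting −1: 1857 is a Miller–Rabin witness and 1885 is composite.

yes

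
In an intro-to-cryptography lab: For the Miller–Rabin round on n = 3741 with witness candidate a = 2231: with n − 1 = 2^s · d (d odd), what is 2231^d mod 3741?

n − 1 = 3740 = 2^2 · 935, so s = 2 and d = 935.
2231^935 mod 3741 = 3578.

3578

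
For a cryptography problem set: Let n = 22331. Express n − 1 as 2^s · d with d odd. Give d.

Halving: 22330 → 11165; 11165 is odd.
So 22330 = 2^1 · 11165.

11165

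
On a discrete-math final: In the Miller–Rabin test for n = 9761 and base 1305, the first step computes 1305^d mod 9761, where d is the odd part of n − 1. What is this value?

3557

n − 1 = 9760 = 2^5 · 305, so s = 5 and d = 305.
Repeated squaring mod 9761: 1305^1 ≡ 1305, 1305^2 ≡ 4611, 1305^4 ≡ 1863, 1305^8 ≡ 5614, 1305^16 ≡ 8488, 1305^32 ≡ 203, 1305^64 ≡ 2165, 1305^128 ≡ 1945, 1305^256 ≡ 5518.
305 = 256 + 32 + 16 + 1, so 1305^305 ≡ 5518·203·8488·1305 ≡ 3557 (mod 9761).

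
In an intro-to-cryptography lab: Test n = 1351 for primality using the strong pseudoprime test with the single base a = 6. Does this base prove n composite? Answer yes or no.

yes

n − 1 = 1350 = 2^1 · 675, so s = 1 and d = 675.
x_0 = 6^675 mod 1351 = 216.
x_0 ∉ {1, 1350} and s = 1, so 6 is a Miller–Rabin witness and 1351 is composite.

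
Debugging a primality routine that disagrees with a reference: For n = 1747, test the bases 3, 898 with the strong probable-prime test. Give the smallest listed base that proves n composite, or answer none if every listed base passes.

n − 1 = 1746 = 2^1 · 873, so s = 1 and d = 873.
Base 3: x_0 = 3^873 mod 1747 = 1746. x_0 = 1746 ≡ −1, so 3 is not a witness.
Base 898: x_0 = 898^873 mod 1747 = 1746. x_0 = 1746 ≡ −1, so 898 is not a witness.
No listed base is a witness for 1747.

none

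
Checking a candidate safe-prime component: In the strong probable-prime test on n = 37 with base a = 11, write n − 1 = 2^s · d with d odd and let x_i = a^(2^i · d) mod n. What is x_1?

1

n − 1 = 36 = 2^2 · 9, so s = 2 and d = 9.
x_0 = 11^9 mod 37 = 36.
x_1 = 36^2 mod 37 = 1.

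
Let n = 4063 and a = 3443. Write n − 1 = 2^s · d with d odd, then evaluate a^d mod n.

3929

n − 1 = 4062 = 2^1 · 2031, so s = 1 and d = 2031.
Repeated squaring mod 4063: 3443^1 ≡ 3443, 3443^2 ≡ 2478, 3443^4 ≡ 1291, 3443^8 ≡ 851, 3443^16 ≡ 987, 3443^32 ≡ 3112, 3443^64 ≡ 2415, 3443^128 ≡ 1820, 3443^256 ≡ 1055, 3443^512 ≡ 3826, 3443^1024 ≡ 3350.
2031 = 1024 + 512 + 256 + 128 + 64 + 32 + 8 + 4 + 2 + 1, so 3443^2031 ≡ 3350·3826·1055·1820·2415·3112·851·1291·2478·3443 ≡ 3929 (mod 4063).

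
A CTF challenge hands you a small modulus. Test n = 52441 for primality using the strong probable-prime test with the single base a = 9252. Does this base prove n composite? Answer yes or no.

no

n − 1 = 52440 = 2^3 · 6555, so s = 3 and d = 6555.
x_0 = 9252^6555 mod 52441 = 16610.
x_0 is neither 1 nor 52440, so continue squaring.
x_1 = 16610^2 mod 52441 = 52440.
x_1 ≡ −1, so 9252 is not a witness.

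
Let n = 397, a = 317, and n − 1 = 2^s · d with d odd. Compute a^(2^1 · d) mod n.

396

n − 1 = 396 = 2^2 · 99, so s = 2 and d = 99.
x_0 = 317^99 mod 397 = 63.
x_1 = 63^2 mod 397 = 396.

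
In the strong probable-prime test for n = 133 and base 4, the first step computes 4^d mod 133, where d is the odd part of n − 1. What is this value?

106

n − 1 = 132 = 2^2 · 33, so s = 2 and d = 33.
4^33 mod 133 = 106.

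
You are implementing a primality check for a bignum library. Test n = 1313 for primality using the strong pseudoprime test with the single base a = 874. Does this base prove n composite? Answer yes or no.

n − 1 = 1312 = 2^5 · 41, so s = 5 and d = 41.
Repeated squaring mod 1313: 874^1 ≡ 874, 874^2 ≡ 1023, 874^4 ≡ 68, 874^8 ≡ 685, 874^16 ≡ 484, 874^32 ≡ 542.
41 = 32 + 8 + 1, so 874^41 ≡ 542·685·874 ≡ 412 (mod 1313).
x_0 = 874^41 mod 1313 = 412.
x_0 is neither 1 nor 1312, so continue squaring.
x_1 = 412^2 mod 1313 = 367.
x_2 = 367^2 mod 1313 = 763.
x_3 = 763^2 mod 1313 = 510.
x_4 = 510^2 mod 1313 = 126.
Reached i = s−1 = 4 without hitting −1: 874 is a Miller–Rabin witness and 1313 is composite.

yes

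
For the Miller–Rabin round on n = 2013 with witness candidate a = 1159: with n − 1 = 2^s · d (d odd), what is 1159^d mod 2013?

n − 1 = 2012 = 2^2 · 503, so s = 2 and d = 503.
1159^503 mod 2013 = 427.

427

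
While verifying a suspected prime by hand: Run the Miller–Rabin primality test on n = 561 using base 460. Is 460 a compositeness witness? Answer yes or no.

n − 1 = 560 = 2^4 · 35, so s = 4 and d = 35.
x_0 = 460^35 mod 561 = 1.
x_0 = 1, so 460 is not a witness.

no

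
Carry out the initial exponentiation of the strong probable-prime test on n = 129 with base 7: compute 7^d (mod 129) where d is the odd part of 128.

n − 1 = 128 = 2^7 · 1, so s = 7 and d = 1.
7^1 mod 129 = 7.

7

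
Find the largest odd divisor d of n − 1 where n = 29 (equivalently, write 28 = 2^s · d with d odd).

7

Halving: 28 → 14 → 7; 7 is odd.
So 28 = 2^2 · 7.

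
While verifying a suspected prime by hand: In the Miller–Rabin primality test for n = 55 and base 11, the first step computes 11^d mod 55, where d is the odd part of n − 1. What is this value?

n − 1 = 54 = 2^1 · 27, so s = 1 and d = 27.
By repeated squaring, 11^27 ≡ 11 (mod 55).

11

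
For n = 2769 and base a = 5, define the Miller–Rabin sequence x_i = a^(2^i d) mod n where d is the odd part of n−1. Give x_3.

625

n − 1 = 2768 = 2^4 · 173, so s = 4 and d = 173.
Repeated squaring mod 2769: 5^1 ≡ 5, 5^2 ≡ 25, 5^4 ≡ 625, 5^8 ≡ 196, 5^16 ≡ 2419, 5^32 ≡ 664, 5^64 ≡ 625, 5^128 ≡ 196.
173 = 128 + 32 + 8 + 4 + 1, so 5^173 ≡ 196·664·196·625·5 ≡ 551 (mod 2769).
x_0 = 551.
x_1 = 551^2 mod 2769 = 1780.
x_2 = 1780^2 mod 2769 = 664.
x_3 = 664^2 mod 2769 = 625.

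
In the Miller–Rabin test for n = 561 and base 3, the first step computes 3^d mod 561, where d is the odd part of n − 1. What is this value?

n − 1 = 560 = 2^4 · 35, so s = 4 and d = 35.
By repeated squaring, 3^35 ≡ 78 (mod 561).

78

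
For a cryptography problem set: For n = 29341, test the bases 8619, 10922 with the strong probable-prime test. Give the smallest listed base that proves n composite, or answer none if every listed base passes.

8619

n − 1 = 29340 = 2^2 · 7335, so s = 2 and d = 7335.
Base 8619: x_0 = 8619^7335 mod 29341 = 16237. x_0 is neither 1 nor 29340, so continue squaring. x_1 = 16237^2 mod 29341 = 11284. Reached i = s−1 = 1 without hitting −1: 8619 is a Miller–Rabin witness and 29341 is composite.
Base 10922: x_0 = 10922^7335 mod 29341 = 24643. x_0 is neither 1 nor 29340, so continue squaring. x_1 = 24643^2 mod 29341 = 6772. Reached i = s−1 = 1 without hitting −1: 10922 is a Miller–Rabin witness and 29341 is composite.
The smallest witness among the given bases is 8619.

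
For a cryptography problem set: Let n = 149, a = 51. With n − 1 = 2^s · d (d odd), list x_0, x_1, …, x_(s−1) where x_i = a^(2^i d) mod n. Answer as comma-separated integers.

n − 1 = 148 = 2^2 · 37, so s = 2 and d = 37.
x_0 = 51^37 mod 149 = 44.
x_1 = 44^2 mod 149 = 148.

44, 148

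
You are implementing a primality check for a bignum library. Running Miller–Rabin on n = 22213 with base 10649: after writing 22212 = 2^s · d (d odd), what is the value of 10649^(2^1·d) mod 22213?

19412

n − 1 = 22212 = 2^2 · 5553, so s = 2 and d = 5553.
x_0 = 10649^5553 mod 22213 = 1281.
x_1 = 1281^2 mod 22213 = 19412.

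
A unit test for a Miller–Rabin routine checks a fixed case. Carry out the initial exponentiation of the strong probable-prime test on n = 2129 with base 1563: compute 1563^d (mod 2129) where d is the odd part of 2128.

1391

n − 1 = 2128 = 2^4 · 133, so s = 4 and d = 133.
Repeated squaring mod 2129: 1563^1 ≡ 1563, 1563^2 ≡ 1006, 1563^4 ≡ 761, 1563^8 ≡ 33, 1563^16 ≡ 1089, 1563^32 ≡ 68, 1563^64 ≡ 366, 1563^128 ≡ 1958.
133 = 128 + 4 + 1, so 1563^133 ≡ 1958·761·1563 ≡ 1391 (mod 2129).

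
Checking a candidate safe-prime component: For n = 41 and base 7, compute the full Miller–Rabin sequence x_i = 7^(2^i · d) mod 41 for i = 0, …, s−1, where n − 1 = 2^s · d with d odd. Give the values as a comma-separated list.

38, 9, 40

n − 1 = 40 = 2^3 · 5, so s = 3 and d = 5.
x_0 = 7^5 mod 41 = 38.
x_1 = 38^2 mod 41 = 9.
x_2 = 9^2 mod 41 = 40.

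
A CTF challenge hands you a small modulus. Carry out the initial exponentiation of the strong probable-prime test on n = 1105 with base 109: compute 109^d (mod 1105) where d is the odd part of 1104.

759

n − 1 = 1104 = 2^4 · 69, so s = 4 and d = 69.
Repeated squaring mod 1105: 109^1 ≡ 109, 109^2 ≡ 831, 109^4 ≡ 1041, 109^8 ≡ 781, 109^16 ≡ 1, 109^32 ≡ 1, 109^64 ≡ 1.
69 = 64 + 4 + 1, so 109^69 ≡ 1·1041·109 ≡ 759 (mod 1105).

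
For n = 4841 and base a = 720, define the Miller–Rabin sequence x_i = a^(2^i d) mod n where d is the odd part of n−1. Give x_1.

n − 1 = 4840 = 2^3 · 605, so s = 3 and d = 605.
x_0 = 720^605 mod 4841 = 1544.
x_1 = 1544^2 mod 4841 = 2164.

2164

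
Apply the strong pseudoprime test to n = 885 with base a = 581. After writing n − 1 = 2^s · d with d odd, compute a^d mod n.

n − 1 = 884 = 2^2 · 221, so s = 2 and d = 221.
Repeated squaring mod 885: 581^1 ≡ 581, 581^2 ≡ 376, 581^4 ≡ 661, 581^8 ≡ 616, 581^16 ≡ 676, 581^32 ≡ 316, 581^64 ≡ 736, 581^128 ≡ 76.
221 = 128 + 64 + 16 + 8 + 4 + 1, so 581^221 ≡ 76·736·676·616·661·581 ≡ 881 (mod 885).

881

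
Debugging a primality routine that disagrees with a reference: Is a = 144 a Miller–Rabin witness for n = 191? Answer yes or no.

n − 1 = 190 = 2^1 · 95, so s = 1 and d = 95.
x_0 = 144^95 mod 191 = 1.
x_0 = 1, so 144 is not a witness.

no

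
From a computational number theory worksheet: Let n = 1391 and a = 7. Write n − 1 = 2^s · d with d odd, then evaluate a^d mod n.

158

n − 1 = 1390 = 2^1 · 695, so s = 1 and d = 695.
Repeated squaring mod 1391: 7^1 ≡ 7, 7^2 ≡ 49, 7^4 ≡ 1010, 7^8 ≡ 497, 7^16 ≡ 802, 7^32 ≡ 562, 7^64 ≡ 87, 7^128 ≡ 614, 7^256 ≡ 35, 7^512 ≡ 1225.
695 = 512 + 128 + 32 + 16 + 4 + 2 + 1, so 7^695 ≡ 1225·614·562·802·1010·49·7 ≡ 158 (mod 1391).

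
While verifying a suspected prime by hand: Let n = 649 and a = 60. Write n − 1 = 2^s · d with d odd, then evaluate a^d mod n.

60

n − 1 = 648 = 2^3 · 81, so s = 3 and d = 81.
60^81 mod 649 = 60.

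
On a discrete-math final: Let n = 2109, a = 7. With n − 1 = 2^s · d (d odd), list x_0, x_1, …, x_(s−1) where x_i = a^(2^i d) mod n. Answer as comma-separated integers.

n − 1 = 2108 = 2^2 · 527, so s = 2 and d = 527.
x_0 = 7^527 mod 2109 = 2044.
x_1 = 2044^2 mod 2109 = 7.

2044, 7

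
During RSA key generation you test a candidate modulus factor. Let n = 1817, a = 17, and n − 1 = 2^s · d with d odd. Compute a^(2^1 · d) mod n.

1803

n − 1 = 1816 = 2^3 · 227, so s = 3 and d = 227.
Repeated squaring mod 1817: 17^1 ≡ 17, 17^2 ≡ 289, 17^4 ≡ 1756, 17^8 ≡ 87, 17^16 ≡ 301, 17^32 ≡ 1568, 17^64 ≡ 223, 17^128 ≡ 670.
227 = 128 + 64 + 32 + 2 + 1, so 17^227 ≡ 670·223·1568·289·17 ≡ 802 (mod 1817).
x_0 = 802.
x_1 = 802^2 mod 1817 = 1803.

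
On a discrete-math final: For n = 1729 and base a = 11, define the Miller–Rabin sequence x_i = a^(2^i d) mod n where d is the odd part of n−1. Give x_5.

n − 1 = 1728 = 2^6 · 27, so s = 6 and d = 27.
Repeated squaring mod 1729: 11^1 ≡ 11, 11^2 ≡ 121, 11^4 ≡ 809, 11^8 ≡ 919, 11^16 ≡ 809.
27 = 16 + 8 + 2 + 1, so 11^27 ≡ 809·919·121·11 ≡ 1331 (mod 1729).
x_0 = 1331.
x_1 = 1331^2 mod 1729 = 1065.
x_2 = 1065^2 mod 1729 = 1.
x_3 = 1^2 mod 1729 = 1.
x_4 = 1^2 mod 1729 = 1.
x_5 = 1^2 mod 1729 = 1.

1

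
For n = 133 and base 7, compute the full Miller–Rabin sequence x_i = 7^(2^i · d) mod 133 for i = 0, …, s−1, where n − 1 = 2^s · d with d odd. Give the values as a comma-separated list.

77, 77

n − 1 = 132 = 2^2 · 33, so s = 2 and d = 33.
x_0 = 7^33 mod 133 = 77.
x_1 = 77^2 mod 133 = 77.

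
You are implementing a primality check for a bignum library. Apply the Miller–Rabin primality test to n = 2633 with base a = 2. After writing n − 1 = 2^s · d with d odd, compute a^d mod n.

1224

n − 1 = 2632 = 2^3 · 329, so s = 3 and d = 329.
Repeated squaring mod 2633: 2^1 ≡ 2, 2^2 ≡ 4, 2^4 ≡ 16, 2^8 ≡ 256, 2^16 ≡ 2344, 2^32 ≡ 1898, 2^64 ≡ 460, 2^128 ≡ 960, 2^256 ≡ 50.
329 = 256 + 64 + 8 + 1, so 2^329 ≡ 50·460·256·2 ≡ 1224 (mod 2633).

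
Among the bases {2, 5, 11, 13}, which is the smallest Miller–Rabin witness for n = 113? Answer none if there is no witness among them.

n − 1 = 112 = 2^4 · 7, so s = 4 and d = 7.
Base 2: x_0 = 2^7 mod 113 = 15. x_0 is neither 1 nor 112, so continue squaring. x_1 = 15^2 mod 113 = 112. x_1 ≡ −1, so 2 is not a witness.
Base 5: x_0 = 5^7 mod 113 = 42. x_0 is neither 1 nor 112, so continue squaring. x_1 = 42^2 mod 113 = 69. x_2 = 69^2 mod 113 = 15. x_3 = 15^2 mod 113 = 112. x_3 ≡ −1, so 5 is not a witness.
Base 11: x_0 = 11^7 mod 113 = 95. x_0 is neither 1 nor 112, so continue squaring. x_1 = 95^2 mod 113 = 98. x_2 = 98^2 mod 113 = 112. x_2 ≡ −1, so 11 is not a witness.
Base 13: x_0 = 13^7 mod 113 = 69. x_0 is neither 1 nor 112, so continue squaring. x_1 = 69^2 mod 113 = 15. x_2 = 15^2 mod 113 = 112. x_2 ≡ −1, so 13 is not a witness.
No listed base is a witness for 113.

none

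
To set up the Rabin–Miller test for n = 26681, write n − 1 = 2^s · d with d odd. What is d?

3335

Halving: 26680 → 13340 → 6670 → 3335; 3335 is odd.
So 26680 = 2^3 · 3335.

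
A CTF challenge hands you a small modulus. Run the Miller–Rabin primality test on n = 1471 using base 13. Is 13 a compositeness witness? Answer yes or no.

n − 1 = 1470 = 2^1 · 735, so s = 1 and d = 735.
x_0 = 13^735 mod 1471 = 1470.
x_0 = 1470 ≡ −1, so 13 is not a witness.

no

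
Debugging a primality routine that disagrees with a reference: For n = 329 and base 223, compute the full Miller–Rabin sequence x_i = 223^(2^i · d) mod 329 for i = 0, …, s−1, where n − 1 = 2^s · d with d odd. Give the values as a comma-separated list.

n − 1 = 328 = 2^3 · 41, so s = 3 and d = 41.
x_0 = 223^41 mod 329 = 104.
x_1 = 104^2 mod 329 = 288.
x_2 = 288^2 mod 329 = 36.

104, 288, 36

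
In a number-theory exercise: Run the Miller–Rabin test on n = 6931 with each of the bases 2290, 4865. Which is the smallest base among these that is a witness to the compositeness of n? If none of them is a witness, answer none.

4865

n − 1 = 6930 = 2^1 · 3465, so s = 1 and d = 3465.
Base 2290: x_0 = 2290^3465 mod 6931 = 6930. x_0 = 6930 ≡ −1, so 2290 is not a witness.
Base 4865: x_0 = 4865^3465 mod 6931 = 753. x_0 ∉ {1, 6930} and s = 1, so 4865 is a Miller–Rabin witness and 6931 is composite.
The smallest witness among the given bases is 4865.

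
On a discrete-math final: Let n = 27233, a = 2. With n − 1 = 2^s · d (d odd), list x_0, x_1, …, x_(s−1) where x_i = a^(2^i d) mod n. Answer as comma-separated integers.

2048, 422, 14686, 20469, 256

n − 1 = 27232 = 2^5 · 851, so s = 5 and d = 851.
x_0 = 2^851 mod 27233 = 2048.
x_1 = 2048^2 mod 27233 = 422.
x_2 = 422^2 mod 27233 = 14686.
x_3 = 14686^2 mod 27233 = 20469.
x_4 = 20469^2 mod 27233 = 256.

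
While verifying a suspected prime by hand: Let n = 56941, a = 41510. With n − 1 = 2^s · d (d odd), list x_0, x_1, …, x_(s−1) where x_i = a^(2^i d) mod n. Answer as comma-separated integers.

n − 1 = 56940 = 2^2 · 14235, so s = 2 and d = 14235.
x_0 = 41510^14235 mod 56941 = 6957.
x_1 = 6957^2 mod 56941 = 56940.

6957, 56940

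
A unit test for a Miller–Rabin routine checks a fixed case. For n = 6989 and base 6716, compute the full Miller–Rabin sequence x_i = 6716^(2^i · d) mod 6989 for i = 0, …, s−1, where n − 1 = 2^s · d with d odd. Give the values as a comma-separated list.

n − 1 = 6988 = 2^2 · 1747, so s = 2 and d = 1747.
x_0 = 6716^1747 mod 6989 = 4217.
x_1 = 4217^2 mod 6989 = 3073.

4217, 3073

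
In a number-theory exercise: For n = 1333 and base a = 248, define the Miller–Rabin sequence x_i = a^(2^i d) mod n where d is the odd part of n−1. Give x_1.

403

n − 1 = 1332 = 2^2 · 333, so s = 2 and d = 333.
Repeated squaring mod 1333: 248^1 ≡ 248, 248^2 ≡ 186, 248^4 ≡ 1271, 248^8 ≡ 1178, 248^16 ≡ 31, 248^32 ≡ 961, 248^64 ≡ 1085, 248^128 ≡ 186, 248^256 ≡ 1271.
333 = 256 + 64 + 8 + 4 + 1, so 248^333 ≡ 1271·1085·1178·1271·248 ≡ 899 (mod 1333).
x_0 = 899.
x_1 = 899^2 mod 1333 = 403.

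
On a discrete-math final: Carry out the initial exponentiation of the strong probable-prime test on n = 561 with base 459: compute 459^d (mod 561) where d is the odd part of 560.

n − 1 = 560 = 2^4 · 35, so s = 4 and d = 35.
Repeated squaring mod 561: 459^1 ≡ 459, 459^2 ≡ 306, 459^4 ≡ 510, 459^8 ≡ 357, 459^16 ≡ 102, 459^32 ≡ 306.
35 = 32 + 2 + 1, so 459^35 ≡ 306·306·459 ≡ 153 (mod 561).

153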